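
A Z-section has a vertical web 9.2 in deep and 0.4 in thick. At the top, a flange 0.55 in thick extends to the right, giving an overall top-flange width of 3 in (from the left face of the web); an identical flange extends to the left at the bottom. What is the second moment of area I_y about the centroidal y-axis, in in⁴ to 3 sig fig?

Split into non-overlapping primitives; take the origin at the lower-left of the bounding box.
Web: 0.4 × 9.2, A = 3.68 in², x = 2.8 in, Ī = 0.049067 in⁴.
Top flange (beyond web): 2.6 × 0.55, A = 1.43 in², x = 4.3 in, Ī = 0.80557 in⁴.
Bottom flange (beyond web): 2.6 × 0.55, A = 1.43 in², x = 1.3 in, Ī = 0.80557 in⁴.
Centroid: x̄ = ΣA·x / ΣA = 2.8 in.
Transfer each piece to the centroidal y-axis using Ī + A·d² with d = x − 2.8:
  web: d = 0 in → contributes +0.049067 in⁴
  top flange (beyond web): d = 1.5 in → contributes +4.0231 in⁴
  bottom flange (beyond web): d = -1.5 in → contributes +4.0231 in⁴
Total I = 8.0952 in⁴.

I_y ≈ 8.10 in⁴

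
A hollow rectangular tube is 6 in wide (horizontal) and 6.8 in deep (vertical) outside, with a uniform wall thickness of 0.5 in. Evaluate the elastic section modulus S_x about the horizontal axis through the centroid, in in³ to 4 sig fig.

Split into non-overlapping primitives; take the origin at the lower-left of the bounding box.
Outer rectangle: 6 × 6.8, A = 40.8 in², y = 3.4 in, Ī = 157.216 in⁴.
Inner void (subtracted): 5 × 5.8, A = 29 in², y = 3.4 in, Ī = 81.2967 in⁴.
By symmetry the centroid is at mid-height, ȳ = 3.4 in.
All pieces are centred on the horizontal axis through the centroid, so I = ΣĪ (holes subtracted) = 75.9193 in⁴.
Extreme fibre distance c = 3.4 in; S = I/c = 22.3292 in³.

S_x ≈ 22.33 in³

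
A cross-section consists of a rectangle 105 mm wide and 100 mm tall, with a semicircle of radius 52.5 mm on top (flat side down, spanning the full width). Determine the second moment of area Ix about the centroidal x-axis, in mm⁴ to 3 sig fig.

Break the section into simple shapes (no overlaps), measuring from the bottom-left corner of the bounding box.
Rectangular body: 105 × 100, A = 10 500 mm², y = 50 mm, Ī = 8 750 000 mm⁴.
Semicircular cap: semicircle r = 52.5, A = 4329.5 mm², y = 122.28 mm, Ī = 833 814 mm⁴.
Centroid: ȳ = ΣA·y / ΣA = 71.103 mm.
Transfer each piece to the centroidal x-axis using Ī + A·d² with d = y − 71.103:
  rectangular body: d = -21.103 mm → contributes +13 425 945 mm⁴
  semicircular cap: d = 51.179 mm → contributes +12 174 002 mm⁴
Total I = 25 599 948 mm⁴.

Ix ≈ 2.56 × 10⁷ mm⁴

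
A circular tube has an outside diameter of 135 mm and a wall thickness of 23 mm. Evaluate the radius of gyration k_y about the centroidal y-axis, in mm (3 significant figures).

Break the section into simple shapes (no overlaps), measuring from the bottom-left corner of the bounding box.
Outer circle: ⌀135, A = 14 314 mm², x = 67.5 mm, Ī = 16 304 406 mm⁴.
Bore (subtracted): ⌀89, A = 6221.1 mm², x = 67.5 mm, Ī = 3 079 853 mm⁴.
By symmetry the centroid is at mid-width, x̄ = 67.5 mm.
All pieces are centred on the centroidal y-axis, so I = ΣĪ (holes subtracted) = 13 224 553 mm⁴.
Radius of gyration: k = √(I/A) = √(13 224 553 / 8092.7) = 40.424 mm.

k_y ≈ 40.4 mm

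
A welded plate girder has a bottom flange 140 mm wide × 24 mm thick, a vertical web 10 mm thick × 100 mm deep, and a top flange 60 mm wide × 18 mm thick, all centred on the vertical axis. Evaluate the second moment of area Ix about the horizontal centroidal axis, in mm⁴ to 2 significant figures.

Ix ≈ 1.4 × 10⁷ mm⁴

Split into non-overlapping primitives; take the origin at the lower-left of the bounding box.
Bottom plate: 140 × 24, A = 3 360 mm², y = 12 mm, Ī = 161 280 mm⁴.
Web plate: 10 × 100, A = 1 000 mm², y = 74 mm, Ī = 833 333 mm⁴.
Top plate: 60 × 18, A = 1 080 mm², y = 133 mm, Ī = 29 160 mm⁴.
Centroid: ȳ = ΣA·y / ΣA = 47.42 mm.
Transfer each piece to the horizontal centroidal axis using Ī + A·d² with d = y − 47.42:
  bottom plate: d = -35.42 mm → contributes +4 376 447 mm⁴
  web plate: d = 26.58 mm → contributes +1 539 877 mm⁴
  top plate: d = 85.58 mm → contributes +7 939 174 mm⁴
Total I = 13 855 498 mm⁴.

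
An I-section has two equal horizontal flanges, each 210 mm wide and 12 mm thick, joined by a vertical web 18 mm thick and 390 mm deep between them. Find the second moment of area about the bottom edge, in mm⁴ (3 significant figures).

I_base ≈ 8.09 × 10⁸ mm⁴

Treat the section as a set of non-overlapping primitives; coordinates are from the bounding-box lower-left.
Bottom flange: 210 × 12, A = 2 520 mm², y = 6 mm, Ī = 30 240 mm⁴.
Web: 18 × 390, A = 7 020 mm², y = 207 mm, Ī = 88 978 500 mm⁴.
Top flange: 210 × 12, A = 2 520 mm², y = 408 mm, Ī = 30 240 mm⁴.
Transfer each piece to a horizontal axis along the bottom face using Ī + A·d² with d = y − 0:
  bottom flange: d = 6 mm → contributes +120 960 mm⁴
  web: d = 207 mm → contributes +389 778 480 mm⁴
  top flange: d = 408 mm → contributes +419 519 520 mm⁴
Total I = 809 418 960 mm⁴.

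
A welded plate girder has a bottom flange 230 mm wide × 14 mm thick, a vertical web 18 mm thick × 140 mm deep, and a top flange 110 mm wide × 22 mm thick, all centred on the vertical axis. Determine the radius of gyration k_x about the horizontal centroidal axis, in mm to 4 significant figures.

Decompose the section into non-overlapping parts with the origin at the bottom-left of its bounding rectangle.
Bottom plate: 230 × 14, A = 3 220 mm², y = 7 mm, Ī = 52593.3 mm⁴.
Web plate: 18 × 140, A = 2 520 mm², y = 84 mm, Ī = 4 116 000 mm⁴.
Top plate: 110 × 22, A = 2 420 mm², y = 165 mm, Ī = 97606.7 mm⁴.
Centroid: ȳ = ΣA·y / ΣA = 77.6373 mm.
Transfer each piece to the horizontal centroidal axis using Ī + A·d² with d = y − 77.6373:
  bottom plate: d = -70.6373 mm → contributes +16 119 175 mm⁴
  web plate: d = 6.36275 mm → contributes +4 218 021 mm⁴
  top plate: d = 87.3627 mm → contributes +18 567 650 mm⁴
Total I = 38 904 846 mm⁴.
Radius of gyration: k = √(I/A) = √(38 904 846 / 8 160) = 69.0489 mm.

k_x ≈ 69.05 mm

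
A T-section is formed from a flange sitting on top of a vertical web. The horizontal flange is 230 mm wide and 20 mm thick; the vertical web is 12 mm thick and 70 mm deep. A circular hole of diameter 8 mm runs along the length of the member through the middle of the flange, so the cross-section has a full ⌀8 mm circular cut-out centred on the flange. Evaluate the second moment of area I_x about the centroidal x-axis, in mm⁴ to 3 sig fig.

I_x ≈ 1.93 × 10⁶ mm⁴

Treat the section as a set of non-overlapping primitives; coordinates are from the bounding-box lower-left.
Flange: 230 × 20, A = 4 600 mm², y = 80 mm, Ī = 153 333 mm⁴.
Web: 12 × 70, A = 840 mm², y = 35 mm, Ī = 343 000 mm⁴.
Hole (subtracted): ⌀8, A = 50.265 mm², y = 80 mm, Ī = 201.06 mm⁴.
Centroid: ȳ = ΣA·y / ΣA = 72.987 mm.
Transfer each piece to the centroidal x-axis using Ī + A·d² with d = y − 72.987:
  flange: d = 7.0133 mm → contributes +379 593 mm⁴
  web: d = -37.987 mm → contributes +1 555 109 mm⁴
  hole: d = 7.0133 mm → contributes −2673.5 mm⁴
Total I = 1 932 028 mm⁴.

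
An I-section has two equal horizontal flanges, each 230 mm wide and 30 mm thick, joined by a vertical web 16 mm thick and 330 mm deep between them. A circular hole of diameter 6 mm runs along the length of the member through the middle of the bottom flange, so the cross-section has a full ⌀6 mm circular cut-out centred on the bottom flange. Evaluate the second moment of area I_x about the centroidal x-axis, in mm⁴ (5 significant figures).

I_x ≈ 4.9515 × 10⁸ mm⁴

Treat the section as a set of non-overlapping primitives; coordinates are from the bounding-box lower-left.
Bottom flange: 230 × 30, A = 6 900 mm², y = 15 mm, Ī = 517 500 mm⁴.
Web: 16 × 330, A = 5 280 mm², y = 195 mm, Ī = 47 916 000 mm⁴.
Top flange: 230 × 30, A = 6 900 mm², y = 375 mm, Ī = 517 500 mm⁴.
Hole (subtracted): ⌀6, A = 28.27433 mm², y = 15 mm, Ī = 63.61725 mm⁴.
Centroid: ȳ = ΣA·y / ΣA = 195.2671 mm.
Transfer each piece to the centroidal x-axis using Ī + A·d² with d = y − 195.2671:
  bottom flange: d = -180.2671 mm → contributes +224 741 555 mm⁴
  web: d = -0.2671349 mm → contributes +47 916 377 mm⁴
  top flange: d = 179.7329 mm → contributes +223 414 429 mm⁴
  hole: d = -180.2671 mm → contributes −918873.2 mm⁴
Total I = 495 153 488 mm⁴.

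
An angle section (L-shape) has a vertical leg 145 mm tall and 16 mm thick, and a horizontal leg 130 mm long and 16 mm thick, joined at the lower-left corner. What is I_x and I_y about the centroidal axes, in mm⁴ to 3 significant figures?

Split into non-overlapping primitives; take the origin at the lower-left of the bounding box.
Vertical leg: 16 × 145, A = 2 320 mm², y = 72.5 mm, Ī = 4 064 833 mm⁴.
Horizontal leg (remainder): 114 × 16, A = 1 824 mm², y = 8 mm, Ī = 38 912 mm⁴.
Centroid: ȳ = ΣA·y / ΣA = 44.11 mm.
Transfer each piece to the centroidal x-axis using Ī + A·d² with d = y − 44.11:
  vertical leg: d = 28.39 mm → contributes +5 934 730 mm⁴
  horizontal leg (remainder): d = -36.11 mm → contributes +2 417 289 mm⁴
Total I = 8 352 019 mm⁴.
For the y-axis: x̄ = 36.61 mm.
Repeating about the centroidal y-axis gives I_y = 6 339 279 mm⁴.

I_x ≈ 8.35 × 10⁶ mm⁴, I_y ≈ 6.34 × 10⁶ mm⁴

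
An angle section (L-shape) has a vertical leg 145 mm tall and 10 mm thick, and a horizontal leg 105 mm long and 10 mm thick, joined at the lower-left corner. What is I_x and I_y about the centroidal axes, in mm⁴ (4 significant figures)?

Treat the section as a set of non-overlapping primitives; coordinates are from the bounding-box lower-left.
Vertical leg: 10 × 145, A = 1 450 mm², y = 72.5 mm, Ī = 2 540 521 mm⁴.
Horizontal leg (remainder): 95 × 10, A = 950 mm², y = 5 mm, Ī = 7916.67 mm⁴.
Centroid: ȳ = ΣA·y / ΣA = 45.7813 mm.
Transfer each piece to the centroidal x-axis using Ī + A·d² with d = y − 45.7813:
  vertical leg: d = 26.7188 mm → contributes +3 575 664 mm⁴
  horizontal leg (remainder): d = -40.7813 mm → contributes +1 587 872 mm⁴
Total I = 5 163 535 mm⁴.
For the y-axis: x̄ = 25.7813 mm.
Repeating about the centroidal y-axis gives I_y = 2 308 535 mm⁴.

I_x ≈ 5.164 × 10⁶ mm⁴, I_y ≈ 2.309 × 10⁶ mm⁴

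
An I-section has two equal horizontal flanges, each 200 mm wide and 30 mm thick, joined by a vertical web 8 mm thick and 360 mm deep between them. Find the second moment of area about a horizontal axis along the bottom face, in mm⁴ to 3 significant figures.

Break the section into simple shapes (no overlaps), measuring from the bottom-left corner of the bounding box.
Bottom flange: 200 × 30, A = 6 000 mm², y = 15 mm, Ī = 450 000 mm⁴.
Web: 8 × 360, A = 2 880 mm², y = 210 mm, Ī = 31 104 000 mm⁴.
Top flange: 200 × 30, A = 6 000 mm², y = 405 mm, Ī = 450 000 mm⁴.
Transfer each piece to the base of the section using Ī + A·d² with d = y − 0:
  bottom flange: d = 15 mm → contributes +1 800 000 mm⁴
  web: d = 210 mm → contributes +158 112 000 mm⁴
  top flange: d = 405 mm → contributes +984 600 000 mm⁴
Total I = 1 144 512 000 mm⁴.

I_base ≈ 1.14 × 10⁹ mm⁴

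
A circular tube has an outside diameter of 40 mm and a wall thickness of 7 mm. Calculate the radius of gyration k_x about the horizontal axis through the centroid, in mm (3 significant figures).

k_x ≈ 11.9 mm

Split into non-overlapping primitives; take the origin at the lower-left of the bounding box.
Outer circle: ⌀40, A = 1256.6 mm², y = 20 mm, Ī = 125 664 mm⁴.
Bore (subtracted): ⌀26, A = 530.93 mm², y = 20 mm, Ī = 22 432 mm⁴.
By symmetry the centroid is at mid-height, ȳ = 20 mm.
All pieces are centred on the horizontal axis through the centroid, so I = ΣĪ (holes subtracted) = 103 232 mm⁴.
Radius of gyration: k = √(I/A) = √(103 232 / 725.71) = 11.927 mm.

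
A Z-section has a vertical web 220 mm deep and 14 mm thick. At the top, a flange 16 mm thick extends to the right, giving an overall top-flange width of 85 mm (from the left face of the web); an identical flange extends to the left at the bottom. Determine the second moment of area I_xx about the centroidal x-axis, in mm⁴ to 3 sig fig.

I_xx ≈ 3.61 × 10⁷ mm⁴

Break the section into simple shapes (no overlaps), measuring from the bottom-left corner of the bounding box.
Web: 14 × 220, A = 3 080 mm², y = 110 mm, Ī = 12 422 667 mm⁴.
Top flange (beyond web): 71 × 16, A = 1 136 mm², y = 212 mm, Ī = 24 235 mm⁴.
Bottom flange (beyond web): 71 × 16, A = 1 136 mm², y = 8 mm, Ī = 24 235 mm⁴.
Centroid: ȳ = ΣA·y / ΣA = 110 mm.
Transfer each piece to the centroidal x-axis using Ī + A·d² with d = y − 110:
  web: d = 0 mm → contributes +12 422 667 mm⁴
  top flange (beyond web): d = 102 mm → contributes +11 843 179 mm⁴
  bottom flange (beyond web): d = -102 mm → contributes +11 843 179 mm⁴
Total I = 36 109 024 mm⁴.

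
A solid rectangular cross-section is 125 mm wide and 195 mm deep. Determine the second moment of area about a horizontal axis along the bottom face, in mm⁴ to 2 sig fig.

The section: 125 × 195, A = 24 375 mm², y = 97.5 mm, Ī = 77 238 281 mm⁴.
Transfer it to the base of the section using Ī + A·d² with d = y − 0:
  the section: d = 97.5 mm → contributes +308 953 125 mm⁴
Total I = 308 953 125 mm⁴.

I_base ≈ 3.1 × 10⁸ mm⁴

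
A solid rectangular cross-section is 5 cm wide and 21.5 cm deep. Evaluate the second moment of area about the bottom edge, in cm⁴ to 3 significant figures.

The section: 5 × 21.5, A = 107.5 cm², y = 10.75 cm, Ī = 4 141 cm⁴.
Transfer it to a horizontal axis along the bottom face using Ī + A·d² with d = y − 0:
  the section: d = 10.75 cm → contributes +16 564 cm⁴
Total I = 16 564 cm⁴.

I_base ≈ 1.66 × 10⁴ cm⁴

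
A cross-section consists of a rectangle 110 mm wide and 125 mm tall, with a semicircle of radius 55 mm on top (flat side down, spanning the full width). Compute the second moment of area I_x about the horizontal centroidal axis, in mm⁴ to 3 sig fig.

I_x ≈ 4.49 × 10⁷ mm⁴

Break the section into simple shapes (no overlaps), measuring from the bottom-left corner of the bounding box.
Rectangular body: 110 × 125, A = 13 750 mm², y = 62.5 mm, Ī = 17 903 646 mm⁴.
Semicircular cap: semicircle r = 55, A = 4751.7 mm², y = 148.34 mm, Ī = 1 004 345 mm⁴.
Centroid: ȳ = ΣA·y / ΣA = 84.546 mm.
Transfer each piece to the horizontal centroidal axis using Ī + A·d² with d = y − 84.546:
  rectangular body: d = -22.046 mm → contributes +24 586 760 mm⁴
  semicircular cap: d = 63.796 mm → contributes +20 343 447 mm⁴
Total I = 44 930 206 mm⁴.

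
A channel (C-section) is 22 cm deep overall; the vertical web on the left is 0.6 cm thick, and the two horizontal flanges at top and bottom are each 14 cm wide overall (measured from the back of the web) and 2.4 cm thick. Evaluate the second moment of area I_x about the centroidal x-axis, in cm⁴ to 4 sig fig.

I_x ≈ 6741 cm⁴

Treat the section as a set of non-overlapping primitives; coordinates are from the bounding-box lower-left.
Web: 0.6 × 22, A = 13.2 cm², y = 11 cm, Ī = 532.4 cm⁴.
Top flange (beyond web): 13.4 × 2.4, A = 32.16 cm², y = 20.8 cm, Ī = 15.4368 cm⁴.
Bottom flange (beyond web): 13.4 × 2.4, A = 32.16 cm², y = 1.2 cm, Ī = 15.4368 cm⁴.
By symmetry the centroid is at mid-height, ȳ = 11 cm.
Transfer each piece to the centroidal x-axis using Ī + A·d² with d = y − 11:
  web: d = 0 cm → contributes +532.4 cm⁴
  top flange (beyond web): d = 9.8 cm → contributes +3104.08 cm⁴
  bottom flange (beyond web): d = -9.8 cm → contributes +3104.08 cm⁴
Total I = 6740.57 cm⁴.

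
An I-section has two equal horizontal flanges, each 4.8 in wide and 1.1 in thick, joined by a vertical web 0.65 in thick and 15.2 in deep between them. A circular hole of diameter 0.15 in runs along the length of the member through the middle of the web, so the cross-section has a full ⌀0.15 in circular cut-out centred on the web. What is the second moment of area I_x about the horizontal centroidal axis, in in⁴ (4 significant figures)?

Decompose the section into non-overlapping parts with the origin at the bottom-left of its bounding rectangle.
Bottom flange: 4.8 × 1.1, A = 5.28 in², y = 0.55 in, Ī = 0.5324 in⁴.
Web: 0.65 × 15.2, A = 9.88 in², y = 8.7 in, Ī = 190.223 in⁴.
Top flange: 4.8 × 1.1, A = 5.28 in², y = 16.85 in, Ī = 0.5324 in⁴.
Hole (subtracted): ⌀0.15, A = 0.0176715 in², y = 8.7 in, Ī = 0.0000248505 in⁴.
By symmetry the centroid is at mid-height, ȳ = 8.7 in.
Transfer each piece to the horizontal centroidal axis using Ī + A·d² with d = y − 8.7:
  bottom flange: d = -8.15 in → contributes +351.243 in⁴
  web: d = 0 in → contributes +190.223 in⁴
  top flange: d = 8.15 in → contributes +351.243 in⁴
  hole: d = 0 in → contributes −0.0000248505 in⁴
Total I = 892.709 in⁴.

I_x ≈ 892.7 in⁴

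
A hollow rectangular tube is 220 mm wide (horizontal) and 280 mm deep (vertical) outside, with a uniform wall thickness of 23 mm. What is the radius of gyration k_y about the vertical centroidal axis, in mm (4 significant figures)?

k_y ≈ 83.53 mm

Decompose the section into non-overlapping parts with the origin at the bottom-left of its bounding rectangle.
Outer rectangle: 220 × 280, A = 61 600 mm², x = 110 mm, Ī = 248 453 333 mm⁴.
Inner void (subtracted): 174 × 234, A = 40 716 mm², x = 110 mm, Ī = 102 726 468 mm⁴.
By symmetry the centroid is at mid-width, x̄ = 110 mm.
All pieces are centred on the vertical centroidal axis, so I = ΣĪ (holes subtracted) = 145 726 865 mm⁴.
Radius of gyration: k = √(I/A) = √(145 726 865 / 20 884) = 83.5339 mm.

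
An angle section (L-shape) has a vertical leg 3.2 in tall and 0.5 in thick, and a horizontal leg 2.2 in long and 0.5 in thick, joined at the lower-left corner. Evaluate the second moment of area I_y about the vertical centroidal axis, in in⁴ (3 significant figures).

I_y ≈ 0.910 in⁴

Treat the section as a set of non-overlapping primitives; coordinates are from the bounding-box lower-left.
Vertical leg: 0.5 × 3.2, A = 1.6 in², x = 0.25 in, Ī = 0.033333 in⁴.
Horizontal leg (remainder): 1.7 × 0.5, A = 0.85 in², x = 1.35 in, Ī = 0.20471 in⁴.
Centroid: x̄ = ΣA·x / ΣA = 0.63163 in.
Transfer each piece to the vertical centroidal axis using Ī + A·d² with d = x − 0.63163:
  vertical leg: d = -0.38163 in → contributes +0.26636 in⁴
  horizontal leg (remainder): d = 0.71837 in → contributes +0.64335 in⁴
Total I = 0.90972 in⁴.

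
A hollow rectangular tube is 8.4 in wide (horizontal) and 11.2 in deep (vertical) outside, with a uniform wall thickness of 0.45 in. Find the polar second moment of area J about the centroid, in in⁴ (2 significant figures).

J ≈ 490 in⁴

Break the section into simple shapes (no overlaps), measuring from the bottom-left corner of the bounding box.
Outer rectangle: 8.4 × 11.2, A = 94.08 in², y = 5.6 in, Ī = 983.4 in⁴.
Inner void (subtracted): 7.5 × 10.3, A = 77.25 in², y = 5.6 in, Ī = 683 in⁴.
By symmetry the centroid is at mid-height, ȳ = 5.6 in.
All pieces are centred on the centroidal x-axis, so I = ΣĪ (holes subtracted) = 300.5 in⁴.
Repeating about the centroidal y-axis gives I_y = 191.1 in⁴.
Polar second moment: J = I_x + I_y = 491.6 in⁴.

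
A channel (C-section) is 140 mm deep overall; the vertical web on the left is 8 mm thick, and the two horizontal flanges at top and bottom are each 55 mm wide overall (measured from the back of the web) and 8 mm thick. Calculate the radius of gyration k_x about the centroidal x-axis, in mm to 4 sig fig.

k_x ≈ 52.24 mm

Decompose the section into non-overlapping parts with the origin at the bottom-left of its bounding rectangle.
Web: 8 × 140, A = 1 120 mm², y = 70 mm, Ī = 1 829 333 mm⁴.
Top flange (beyond web): 47 × 8, A = 376 mm², y = 136 mm, Ī = 2005.33 mm⁴.
Bottom flange (beyond web): 47 × 8, A = 376 mm², y = 4 mm, Ī = 2005.33 mm⁴.
By symmetry the centroid is at mid-height, ȳ = 70 mm.
Transfer each piece to the centroidal x-axis using Ī + A·d² with d = y − 70:
  web: d = 0 mm → contributes +1 829 333 mm⁴
  top flange (beyond web): d = 66 mm → contributes +1 639 861 mm⁴
  bottom flange (beyond web): d = -66 mm → contributes +1 639 861 mm⁴
Total I = 5 109 056 mm⁴.
Radius of gyration: k = √(I/A) = √(5 109 056 / 1 872) = 52.2417 mm.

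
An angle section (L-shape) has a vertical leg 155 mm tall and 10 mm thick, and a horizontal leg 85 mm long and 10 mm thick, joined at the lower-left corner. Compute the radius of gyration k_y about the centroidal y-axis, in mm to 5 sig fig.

Treat the section as a set of non-overlapping primitives; coordinates are from the bounding-box lower-left.
Vertical leg: 10 × 155, A = 1 550 mm², x = 5 mm, Ī = 12916.67 mm⁴.
Horizontal leg (remainder): 75 × 10, A = 750 mm², x = 47.5 mm, Ī = 351562.5 mm⁴.
Centroid: x̄ = ΣA·x / ΣA = 18.8587 mm.
Transfer each piece to the centroidal y-axis using Ī + A·d² with d = x − 18.8587:
  vertical leg: d = -13.8587 mm → contributes +310 615 mm⁴
  horizontal leg (remainder): d = 28.6413 mm → contributes +966805.7 mm⁴
Total I = 1 277 421 mm⁴.
Radius of gyration: k = √(I/A) = √(1 277 421 / 2 300) = 23.56693 mm.

k_y ≈ 23.567 mm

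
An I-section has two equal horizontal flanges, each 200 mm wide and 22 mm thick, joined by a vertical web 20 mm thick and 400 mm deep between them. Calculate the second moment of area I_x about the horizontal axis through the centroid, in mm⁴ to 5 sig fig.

I_x ≈ 4.9881 × 10⁸ mm⁴

Break the section into simple shapes (no overlaps), measuring from the bottom-left corner of the bounding box.
Bottom flange: 200 × 22, A = 4 400 mm², y = 11 mm, Ī = 177466.7 mm⁴.
Web: 20 × 400, A = 8 000 mm², y = 222 mm, Ī = 106 666 667 mm⁴.
Top flange: 200 × 22, A = 4 400 mm², y = 433 mm, Ī = 177466.7 mm⁴.
By symmetry the centroid is at mid-height, ȳ = 222 mm.
Transfer each piece to the horizontal axis through the centroid using Ī + A·d² with d = y − 222:
  bottom flange: d = -211 mm → contributes +196 069 867 mm⁴
  web: d = 0 mm → contributes +106 666 667 mm⁴
  top flange: d = 211 mm → contributes +196 069 867 mm⁴
Total I = 498 806 400 mm⁴.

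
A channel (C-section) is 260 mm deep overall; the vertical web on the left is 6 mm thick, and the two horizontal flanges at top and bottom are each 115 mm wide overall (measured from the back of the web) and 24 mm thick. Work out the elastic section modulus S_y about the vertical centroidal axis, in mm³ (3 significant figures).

S_y ≈ 1.35 × 10⁵ mm³

Decompose the section into non-overlapping parts with the origin at the bottom-left of its bounding rectangle.
Web: 6 × 260, A = 1 560 mm², x = 3 mm, Ī = 4 680 mm⁴.
Top flange (beyond web): 109 × 24, A = 2 616 mm², x = 60.5 mm, Ī = 2 590 058 mm⁴.
Bottom flange (beyond web): 109 × 24, A = 2 616 mm², x = 60.5 mm, Ī = 2 590 058 mm⁴.
Centroid: x̄ = ΣA·x / ΣA = 47.293 mm.
Transfer each piece to the vertical centroidal axis using Ī + A·d² with d = x − 47.293:
  web: d = -44.293 mm → contributes +3 065 237 mm⁴
  top flange (beyond web): d = 13.207 mm → contributes +3 046 334 mm⁴
  bottom flange (beyond web): d = 13.207 mm → contributes +3 046 334 mm⁴
Total I = 9 157 904 mm⁴.
Extreme fibre distance c = 67.707 mm; S = I/c = 135 258 mm³.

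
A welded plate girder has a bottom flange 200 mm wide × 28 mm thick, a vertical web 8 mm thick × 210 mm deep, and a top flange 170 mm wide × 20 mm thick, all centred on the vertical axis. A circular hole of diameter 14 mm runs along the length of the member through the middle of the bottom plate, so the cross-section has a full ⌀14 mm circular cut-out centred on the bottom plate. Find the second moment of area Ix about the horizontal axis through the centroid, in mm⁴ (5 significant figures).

Treat the section as a set of non-overlapping primitives; coordinates are from the bounding-box lower-left.
Bottom plate: 200 × 28, A = 5 600 mm², y = 14 mm, Ī = 365866.7 mm⁴.
Web plate: 8 × 210, A = 1 680 mm², y = 133 mm, Ī = 6 174 000 mm⁴.
Top plate: 170 × 20, A = 3 400 mm², y = 248 mm, Ī = 113333.3 mm⁴.
Hole (subtracted): ⌀14, A = 153.938 mm², y = 14 mm, Ī = 1885.741 mm⁴.
Centroid: ȳ = ΣA·y / ΣA = 108.5767 mm.
Transfer each piece to the horizontal axis through the centroid using Ī + A·d² with d = y − 108.5767:
  bottom plate: d = -94.57668 mm → contributes +50 456 458 mm⁴
  web plate: d = 24.42332 mm → contributes +7 176 118 mm⁴
  top plate: d = 139.4233 mm → contributes +66 205 464 mm⁴
  hole: d = -94.57668 mm → contributes −1 378 823 mm⁴
Total I = 122 459 217 mm⁴.

Ix ≈ 1.2246 × 10⁸ mm⁴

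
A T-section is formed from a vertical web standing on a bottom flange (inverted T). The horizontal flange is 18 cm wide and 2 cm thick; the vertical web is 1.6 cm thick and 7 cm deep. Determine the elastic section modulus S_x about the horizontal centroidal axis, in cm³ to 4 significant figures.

Break the section into simple shapes (no overlaps), measuring from the bottom-left corner of the bounding box.
Flange: 18 × 2, A = 36 cm², y = 1 cm, Ī = 12 cm⁴.
Web: 1.6 × 7, A = 11.2 cm², y = 5.5 cm, Ī = 45.7333 cm⁴.
Centroid: ȳ = ΣA·y / ΣA = 2.0678 cm.
Transfer each piece to the horizontal centroidal axis using Ī + A·d² with d = y − 2.0678:
  flange: d = -1.0678 cm → contributes +53.0468 cm⁴
  web: d = 3.4322 cm → contributes +177.67 cm⁴
Total I = 230.716 cm⁴.
Extreme fibre distance c = 6.9322 cm; S = I/c = 33.2818 cm³.

S_x ≈ 33.28 cm³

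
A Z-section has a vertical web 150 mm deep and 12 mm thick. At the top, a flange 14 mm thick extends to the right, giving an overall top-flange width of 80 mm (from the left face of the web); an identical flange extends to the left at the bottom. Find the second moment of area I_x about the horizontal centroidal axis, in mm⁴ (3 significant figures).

Break the section into simple shapes (no overlaps), measuring from the bottom-left corner of the bounding box.
Web: 12 × 150, A = 1 800 mm², y = 75 mm, Ī = 3 375 000 mm⁴.
Top flange (beyond web): 68 × 14, A = 952 mm², y = 143 mm, Ī = 15 549 mm⁴.
Bottom flange (beyond web): 68 × 14, A = 952 mm², y = 7 mm, Ī = 15 549 mm⁴.
Centroid: ȳ = ΣA·y / ΣA = 75 mm.
Transfer each piece to the horizontal centroidal axis using Ī + A·d² with d = y − 75:
  web: d = 0 mm → contributes +3 375 000 mm⁴
  top flange (beyond web): d = 68 mm → contributes +4 417 597 mm⁴
  bottom flange (beyond web): d = -68 mm → contributes +4 417 597 mm⁴
Total I = 12 210 195 mm⁴.

I_x ≈ 1.22 × 10⁷ mm⁴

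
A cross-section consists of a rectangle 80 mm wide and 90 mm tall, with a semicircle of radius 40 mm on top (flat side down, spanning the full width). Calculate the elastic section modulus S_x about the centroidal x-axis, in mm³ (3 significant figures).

Break the section into simple shapes (no overlaps), measuring from the bottom-left corner of the bounding box.
Rectangular body: 80 × 90, A = 7 200 mm², y = 45 mm, Ī = 4 860 000 mm⁴.
Semicircular cap: semicircle r = 40, A = 2513.3 mm², y = 106.98 mm, Ī = 280 978 mm⁴.
Centroid: ȳ = ΣA·y / ΣA = 61.036 mm.
Transfer each piece to the centroidal x-axis using Ī + A·d² with d = y − 61.036:
  rectangular body: d = -16.036 mm → contributes +6 711 550 mm⁴
  semicircular cap: d = 45.94 mm → contributes +5 585 277 mm⁴
Total I = 12 296 827 mm⁴.
Extreme fibre distance c = 68.964 mm; S = I/c = 178 308 mm³.

S_x ≈ 1.78 × 10⁵ mm³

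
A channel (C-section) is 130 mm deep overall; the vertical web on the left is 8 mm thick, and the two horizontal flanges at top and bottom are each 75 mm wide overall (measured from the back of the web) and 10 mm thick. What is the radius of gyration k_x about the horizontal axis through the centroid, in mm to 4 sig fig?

Split into non-overlapping primitives; take the origin at the lower-left of the bounding box.
Web: 8 × 130, A = 1 040 mm², y = 65 mm, Ī = 1 464 667 mm⁴.
Top flange (beyond web): 67 × 10, A = 670 mm², y = 125 mm, Ī = 5583.33 mm⁴.
Bottom flange (beyond web): 67 × 10, A = 670 mm², y = 5 mm, Ī = 5583.33 mm⁴.
By symmetry the centroid is at mid-height, ȳ = 65 mm.
Transfer each piece to the horizontal axis through the centroid using Ī + A·d² with d = y − 65:
  web: d = 0 mm → contributes +1 464 667 mm⁴
  top flange (beyond web): d = 60 mm → contributes +2 417 583 mm⁴
  bottom flange (beyond web): d = -60 mm → contributes +2 417 583 mm⁴
Total I = 6 299 833 mm⁴.
Radius of gyration: k = √(I/A) = √(6 299 833 / 2 380) = 51.4489 mm.

k_x ≈ 51.45 mm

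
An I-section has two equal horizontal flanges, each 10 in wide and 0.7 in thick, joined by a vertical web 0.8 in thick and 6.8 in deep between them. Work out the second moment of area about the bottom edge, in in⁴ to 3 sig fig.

I_base ≈ 545 in⁴

Decompose the section into non-overlapping parts with the origin at the bottom-left of its bounding rectangle.
Bottom flange: 10 × 0.7, A = 7 in², y = 0.35 in, Ī = 0.28583 in⁴.
Web: 0.8 × 6.8, A = 5.44 in², y = 4.1 in, Ī = 20.962 in⁴.
Top flange: 10 × 0.7, A = 7 in², y = 7.85 in, Ī = 0.28583 in⁴.
Transfer each piece to a horizontal axis along the bottom face using Ī + A·d² with d = y − 0:
  bottom flange: d = 0.35 in → contributes +1.1433 in⁴
  web: d = 4.1 in → contributes +112.41 in⁴
  top flange: d = 7.85 in → contributes +431.64 in⁴
Total I = 545.2 in⁴.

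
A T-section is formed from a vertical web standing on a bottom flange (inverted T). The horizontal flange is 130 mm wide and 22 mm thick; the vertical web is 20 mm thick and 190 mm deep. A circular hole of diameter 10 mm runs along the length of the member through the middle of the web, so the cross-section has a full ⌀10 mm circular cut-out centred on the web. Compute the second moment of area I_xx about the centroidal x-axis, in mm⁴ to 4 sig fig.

I_xx ≈ 2.972 × 10⁷ mm⁴

Break the section into simple shapes (no overlaps), measuring from the bottom-left corner of the bounding box.
Flange: 130 × 22, A = 2 860 mm², y = 11 mm, Ī = 115 353 mm⁴.
Web: 20 × 190, A = 3 800 mm², y = 117 mm, Ī = 11 431 667 mm⁴.
Hole (subtracted): ⌀10, A = 78.5398 mm², y = 117 mm, Ī = 490.874 mm⁴.
Centroid: ȳ = ΣA·y / ΣA = 70.9373 mm.
Transfer each piece to the centroidal x-axis using Ī + A·d² with d = y − 70.9373:
  flange: d = -59.9373 mm → contributes +10 389 837 mm⁴
  web: d = 46.0627 mm → contributes +19 494 411 mm⁴
  hole: d = 46.0627 mm → contributes −167 135 mm⁴
Total I = 29 717 113 mm⁴.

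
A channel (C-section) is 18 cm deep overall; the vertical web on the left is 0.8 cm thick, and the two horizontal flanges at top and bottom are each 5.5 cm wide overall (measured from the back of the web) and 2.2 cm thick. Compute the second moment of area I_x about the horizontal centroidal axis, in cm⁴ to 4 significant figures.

I_x ≈ 1688 cm⁴

Treat the section as a set of non-overlapping primitives; coordinates are from the bounding-box lower-left.
Web: 0.8 × 18, A = 14.4 cm², y = 9 cm, Ī = 388.8 cm⁴.
Top flange (beyond web): 4.7 × 2.2, A = 10.34 cm², y = 16.9 cm, Ī = 4.17047 cm⁴.
Bottom flange (beyond web): 4.7 × 2.2, A = 10.34 cm², y = 1.1 cm, Ī = 4.17047 cm⁴.
By symmetry the centroid is at mid-height, ȳ = 9 cm.
Transfer each piece to the horizontal centroidal axis using Ī + A·d² with d = y − 9:
  web: d = 0 cm → contributes +388.8 cm⁴
  top flange (beyond web): d = 7.9 cm → contributes +649.49 cm⁴
  bottom flange (beyond web): d = -7.9 cm → contributes +649.49 cm⁴
Total I = 1687.78 cm⁴.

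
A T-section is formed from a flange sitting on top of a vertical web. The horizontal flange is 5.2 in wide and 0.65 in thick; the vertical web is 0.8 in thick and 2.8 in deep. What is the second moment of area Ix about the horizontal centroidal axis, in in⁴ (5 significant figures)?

Ix ≈ 5.5912 in⁴

Break the section into simple shapes (no overlaps), measuring from the bottom-left corner of the bounding box.
Flange: 5.2 × 0.65, A = 3.38 in², y = 3.125 in, Ī = 0.1190042 in⁴.
Web: 0.8 × 2.8, A = 2.24 in², y = 1.4 in, Ī = 1.463467 in⁴.
Centroid: ȳ = ΣA·y / ΣA = 2.437456 in.
Transfer each piece to the horizontal centroidal axis using Ī + A·d² with d = y − 2.437456:
  flange: d = 0.6875445 in → contributes +1.716789 in⁴
  web: d = -1.037456 in → contributes +3.87441 in⁴
Total I = 5.591199 in⁴.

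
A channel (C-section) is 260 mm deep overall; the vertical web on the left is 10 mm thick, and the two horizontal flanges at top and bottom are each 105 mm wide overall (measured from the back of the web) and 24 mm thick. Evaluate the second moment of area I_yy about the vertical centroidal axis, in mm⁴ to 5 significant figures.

Treat the section as a set of non-overlapping primitives; coordinates are from the bounding-box lower-left.
Web: 10 × 260, A = 2 600 mm², x = 5 mm, Ī = 21666.67 mm⁴.
Top flange (beyond web): 95 × 24, A = 2 280 mm², x = 57.5 mm, Ī = 1 714 750 mm⁴.
Bottom flange (beyond web): 95 × 24, A = 2 280 mm², x = 57.5 mm, Ī = 1 714 750 mm⁴.
Centroid: x̄ = ΣA·x / ΣA = 38.43575 mm.
Transfer each piece to the vertical centroidal axis using Ī + A·d² with d = x − 38.43575:
  web: d = -33.43575 mm → contributes +2 928 336 mm⁴
  top flange (beyond web): d = 19.06425 mm → contributes +2 543 406 mm⁴
  bottom flange (beyond web): d = 19.06425 mm → contributes +2 543 406 mm⁴
Total I = 8 015 147 mm⁴.

I_yy ≈ 8.0151 × 10⁶ mm⁴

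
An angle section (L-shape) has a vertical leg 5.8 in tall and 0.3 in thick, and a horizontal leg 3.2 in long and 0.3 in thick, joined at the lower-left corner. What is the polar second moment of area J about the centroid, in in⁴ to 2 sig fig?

J ≈ 11 in⁴

Decompose the section into non-overlapping parts with the origin at the bottom-left of its bounding rectangle.
Vertical leg: 0.3 × 5.8, A = 1.74 in², y = 2.9 in, Ī = 4.878 in⁴.
Horizontal leg (remainder): 2.9 × 0.3, A = 0.87 in², y = 0.15 in, Ī = 0.006525 in⁴.
Centroid: ȳ = ΣA·y / ΣA = 1.983 in.
Transfer each piece to the centroidal x-axis using Ī + A·d² with d = y − 1.983:
  vertical leg: d = 0.9167 in → contributes +6.34 in⁴
  horizontal leg (remainder): d = -1.833 in → contributes +2.931 in⁴
Total I = 9.271 in⁴.
For the y-axis: x̄ = 0.6833 in.
Repeating about the centroidal y-axis gives I_y = 2.108 in⁴.
Polar second moment: J = I_x + I_y = 11.38 in⁴.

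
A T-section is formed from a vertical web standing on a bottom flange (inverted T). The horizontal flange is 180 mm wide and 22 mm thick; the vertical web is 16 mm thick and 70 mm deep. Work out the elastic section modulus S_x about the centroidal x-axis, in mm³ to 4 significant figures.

Treat the section as a set of non-overlapping primitives; coordinates are from the bounding-box lower-left.
Flange: 180 × 22, A = 3 960 mm², y = 11 mm, Ī = 159 720 mm⁴.
Web: 16 × 70, A = 1 120 mm², y = 57 mm, Ī = 457 333 mm⁴.
Centroid: ȳ = ΣA·y / ΣA = 21.1417 mm.
Transfer each piece to the centroidal x-axis using Ī + A·d² with d = y − 21.1417:
  flange: d = -10.1417 mm → contributes +567 025 mm⁴
  web: d = 35.8583 mm → contributes +1 897 447 mm⁴
Total I = 2 464 471 mm⁴.
Extreme fibre distance c = 70.8583 mm; S = I/c = 34780.3 mm³.

S_x ≈ 3.478 × 10⁴ mm³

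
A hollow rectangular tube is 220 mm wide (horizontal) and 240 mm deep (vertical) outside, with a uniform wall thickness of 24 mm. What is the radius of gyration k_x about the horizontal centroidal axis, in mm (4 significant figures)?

k_x ≈ 87.67 mm

Break the section into simple shapes (no overlaps), measuring from the bottom-left corner of the bounding box.
Outer rectangle: 220 × 240, A = 52 800 mm², y = 120 mm, Ī = 253 440 000 mm⁴.
Inner void (subtracted): 172 × 192, A = 33 024 mm², y = 120 mm, Ī = 101 449 728 mm⁴.
By symmetry the centroid is at mid-height, ȳ = 120 mm.
All pieces are centred on the horizontal centroidal axis, so I = ΣĪ (holes subtracted) = 151 990 272 mm⁴.
Radius of gyration: k = √(I/A) = √(151 990 272 / 19 776) = 87.6675 mm.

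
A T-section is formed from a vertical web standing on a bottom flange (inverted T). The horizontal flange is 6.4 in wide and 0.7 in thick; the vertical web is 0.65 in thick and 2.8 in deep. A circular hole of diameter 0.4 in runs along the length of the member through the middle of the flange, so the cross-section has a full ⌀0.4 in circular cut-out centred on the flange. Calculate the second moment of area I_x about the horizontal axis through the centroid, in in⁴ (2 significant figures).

I_x ≈ 5.3 in⁴

Break the section into simple shapes (no overlaps), measuring from the bottom-left corner of the bounding box.
Flange: 6.4 × 0.7, A = 4.48 in², y = 0.35 in, Ī = 0.1829 in⁴.
Web: 0.65 × 2.8, A = 1.82 in², y = 2.1 in, Ī = 1.189 in⁴.
Hole (subtracted): ⌀0.4, A = 0.1257 in², y = 0.35 in, Ī = 0.001257 in⁴.
Centroid: ȳ = ΣA·y / ΣA = 0.8658 in.
Transfer each piece to the horizontal axis through the centroid using Ī + A·d² with d = y − 0.8658:
  flange: d = -0.5158 in → contributes +1.375 in⁴
  web: d = 1.234 in → contributes +3.961 in⁴
  hole: d = -0.5158 in → contributes −0.0347 in⁴
Total I = 5.302 in⁴.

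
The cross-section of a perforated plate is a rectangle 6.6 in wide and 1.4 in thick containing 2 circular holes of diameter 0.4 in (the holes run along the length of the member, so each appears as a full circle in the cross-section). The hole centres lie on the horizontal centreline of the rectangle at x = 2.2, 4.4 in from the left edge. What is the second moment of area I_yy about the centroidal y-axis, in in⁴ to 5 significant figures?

I_yy ≈ 33.235 in⁴

Treat the section as a set of non-overlapping primitives; coordinates are from the bounding-box lower-left.
Plate: 6.6 × 1.4, A = 9.24 in², x = 3.3 in, Ī = 33.5412 in⁴.
Hole 1 (subtracted): ⌀0.4, A = 0.1256637 in², x = 2.2 in, Ī = 0.001256637 in⁴.
Hole 2 (subtracted): ⌀0.4, A = 0.1256637 in², x = 4.4 in, Ī = 0.001256637 in⁴.
By symmetry the centroid is at mid-width, x̄ = 3.3 in.
Transfer each piece to the centroidal y-axis using Ī + A·d² with d = x − 3.3:
  plate: d = 0 in → contributes +33.5412 in⁴
  hole 1: d = -1.1 in → contributes −0.1533097 in⁴
  hole 2: d = 1.1 in → contributes −0.1533097 in⁴
Total I = 33.23458 in⁴.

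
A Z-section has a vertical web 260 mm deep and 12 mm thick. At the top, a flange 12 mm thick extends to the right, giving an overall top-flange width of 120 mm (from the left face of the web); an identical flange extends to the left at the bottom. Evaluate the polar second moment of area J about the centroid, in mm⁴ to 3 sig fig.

J ≈ 6.93 × 10⁷ mm⁴

Treat the section as a set of non-overlapping primitives; coordinates are from the bounding-box lower-left.
Web: 12 × 260, A = 3 120 mm², y = 130 mm, Ī = 17 576 000 mm⁴.
Top flange (beyond web): 108 × 12, A = 1 296 mm², y = 254 mm, Ī = 15 552 mm⁴.
Bottom flange (beyond web): 108 × 12, A = 1 296 mm², y = 6 mm, Ī = 15 552 mm⁴.
Centroid: ȳ = ΣA·y / ΣA = 130 mm.
Transfer each piece to the centroidal x-axis using Ī + A·d² with d = y − 130:
  web: d = 0 mm → contributes +17 576 000 mm⁴
  top flange (beyond web): d = 124 mm → contributes +19 942 848 mm⁴
  bottom flange (beyond web): d = -124 mm → contributes +19 942 848 mm⁴
Total I = 57 461 696 mm⁴.
For the y-axis: x̄ = 114 mm.
Repeating about the centroidal y-axis gives I_y = 11 888 064 mm⁴.
Polar second moment: J = I_x + I_y = 69 349 760 mm⁴.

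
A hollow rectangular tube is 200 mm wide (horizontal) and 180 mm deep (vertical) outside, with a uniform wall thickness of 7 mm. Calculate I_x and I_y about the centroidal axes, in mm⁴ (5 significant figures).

I_x ≈ 2.6298 × 10⁷ mm⁴, I_y ≈ 3.0984 × 10⁷ mm⁴

Decompose the section into non-overlapping parts with the origin at the bottom-left of its bounding rectangle.
Outer rectangle: 200 × 180, A = 36 000 mm², y = 90 mm, Ī = 97 200 000 mm⁴.
Inner void (subtracted): 186 × 166, A = 30 876 mm², y = 90 mm, Ī = 70 901 588 mm⁴.
By symmetry the centroid is at mid-height, ȳ = 90 mm.
All pieces are centred on the centroidal x-axis, so I = ΣĪ (holes subtracted) = 26 298 412 mm⁴.
Repeating about the centroidal y-axis gives I_y = 30 984 492 mm⁴.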